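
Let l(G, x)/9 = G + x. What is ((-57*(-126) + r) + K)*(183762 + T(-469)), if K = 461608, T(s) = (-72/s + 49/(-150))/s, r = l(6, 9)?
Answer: 113725022831050117/1319766 ≈ 8.6171e+10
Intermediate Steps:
l(G, x) = 9*G + 9*x (l(G, x) = 9*(G + x) = 9*G + 9*x)
r = 135 (r = 9*6 + 9*9 = 54 + 81 = 135)
T(s) = (-49/150 - 72/s)/s (T(s) = (-72/s + 49*(-1/150))/s = (-72/s - 49/150)/s = (-49/150 - 72/s)/s)
((-57*(-126) + r) + K)*(183762 + T(-469)) = ((-57*(-126) + 135) + 461608)*(183762 + (1/150)*(-10800 - 49*(-469))/(-469)²) = ((7182 + 135) + 461608)*(183762 + (1/150)*(1/219961)*(-10800 + 22981)) = (7317 + 461608)*(183762 + (1/150)*(1/219961)*12181) = 468925*(183762 + 12181/32994150) = 468925*(6063071004481/32994150) = 113725022831050117/1319766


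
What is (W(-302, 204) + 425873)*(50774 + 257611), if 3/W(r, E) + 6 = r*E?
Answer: 42814507499335/326 ≈ 1.3133e+11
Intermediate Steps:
W(r, E) = 3/(-6 + E*r) (W(r, E) = 3/(-6 + r*E) = 3/(-6 + E*r))
(W(-302, 204) + 425873)*(50774 + 257611) = (3/(-6 + 204*(-302)) + 425873)*(50774 + 257611) = (3/(-6 - 61608) + 425873)*308385 = (3/(-61614) + 425873)*308385 = (3*(-1/61614) + 425873)*308385 = (-1/20538 + 425873)*308385 = (8746579673/20538)*308385 = 42814507499335/326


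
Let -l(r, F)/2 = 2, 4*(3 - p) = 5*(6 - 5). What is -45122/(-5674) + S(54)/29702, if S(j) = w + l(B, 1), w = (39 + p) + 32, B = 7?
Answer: 2681207463/337058296 ≈ 7.9547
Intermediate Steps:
p = 7/4 (p = 3 - 5*(6 - 5)/4 = 3 - 5/4 = 7/4 ≈ 1.7500)
l(r, F) = -4 (l(r, F) = -2*2 = -4)
w = 291/4 (w = (39 + 7/4) + 32 = 163/4 + 32 = 291/4 ≈ 72.750)
S(j) = 275/4 (S(j) = 291/4 - 4 = 275/4)
-45122/(-5674) + S(54)/29702 = -45122/(-5674) + (275/4)/29702 = -45122*(-1/5674) + (275/4)*(1/29702) = 22561/2837 + 275/118808 = 2681207463/337058296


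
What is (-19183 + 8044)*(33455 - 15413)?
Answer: -200969838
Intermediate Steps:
(-19183 + 8044)*(33455 - 15413) = -11139*18042 = -200969838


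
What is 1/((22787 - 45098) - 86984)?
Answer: -1/109295 ≈ -9.1495e-6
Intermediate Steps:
1/((22787 - 45098) - 86984) = 1/(-22311 - 86984) = 1/(-109295) = -1/109295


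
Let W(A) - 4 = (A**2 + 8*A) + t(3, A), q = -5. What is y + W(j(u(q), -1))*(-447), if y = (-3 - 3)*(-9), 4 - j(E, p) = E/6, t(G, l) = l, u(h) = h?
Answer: -379451/12 ≈ -31621.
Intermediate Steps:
j(E, p) = 4 - E/6
W(A) = 4 + A**2 + 9*A (W(A) = 4 + ((A**2 + 8*A) + A) = 4 + (A**2 + 9*A) = 4 + A**2 + 9*A)
y = 54 (y = -6*(-9) = 54)
y + W(j(u(q), -1))*(-447) = 54 + (4 + (4 - 1/6*(-5))**2 + 9*(4 - 1/6*(-5)))*(-447) = 54 + (4 + (4 + 5/6)**2 + 9*(4 + 5/6))*(-447) = 54 + (4 + (29/6)**2 + 9*(29/6))*(-447) = 54 + (4 + 841/36 + 87/2)*(-447) = 54 + (2551/36)*(-447) = 54 - 380099/12 = -379451/12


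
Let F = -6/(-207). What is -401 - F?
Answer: -27671/69 ≈ -401.03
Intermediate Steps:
F = 2/69 (F = -6*(-1/207) = 2/69 ≈ 0.028986)
-401 - F = -401 - 1*2/69 = -401 - 2/69 = -27671/69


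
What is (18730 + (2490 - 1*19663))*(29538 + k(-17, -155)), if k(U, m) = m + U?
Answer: 45722862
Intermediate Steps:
k(U, m) = U + m
(18730 + (2490 - 1*19663))*(29538 + k(-17, -155)) = (18730 + (2490 - 1*19663))*(29538 + (-17 - 155)) = (18730 + (2490 - 19663))*(29538 - 172) = (18730 - 17173)*29366 = 1557*29366 = 45722862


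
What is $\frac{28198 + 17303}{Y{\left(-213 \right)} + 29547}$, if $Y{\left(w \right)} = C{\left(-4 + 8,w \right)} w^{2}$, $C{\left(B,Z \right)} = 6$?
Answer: $\frac{15167}{100587} \approx 0.15078$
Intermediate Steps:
$Y{\left(w \right)} = 6 w^{2}$
$\frac{28198 + 17303}{Y{\left(-213 \right)} + 29547} = \frac{28198 + 17303}{6 \left(-213\right)^{2} + 29547} = \frac{45501}{6 \cdot 45369 + 29547} = \frac{45501}{272214 + 29547} = \frac{45501}{301761} = 45501 \cdot \frac{1}{301761} = \frac{15167}{100587}$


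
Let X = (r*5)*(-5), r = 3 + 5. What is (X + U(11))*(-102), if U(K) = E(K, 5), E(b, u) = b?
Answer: 19278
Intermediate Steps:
r = 8
U(K) = K
X = -200 (X = (8*5)*(-5) = 40*(-5) = -200)
(X + U(11))*(-102) = (-200 + 11)*(-102) = -189*(-102) = 19278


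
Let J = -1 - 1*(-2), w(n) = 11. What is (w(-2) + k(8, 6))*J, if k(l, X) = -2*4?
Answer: 3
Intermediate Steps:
k(l, X) = -8
J = 1 (J = -1 + 2 = 1)
(w(-2) + k(8, 6))*J = (11 - 8)*1 = 3*1 = 3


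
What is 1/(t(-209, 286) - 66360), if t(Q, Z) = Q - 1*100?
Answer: -1/66669 ≈ -1.4999e-5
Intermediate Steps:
t(Q, Z) = -100 + Q (t(Q, Z) = Q - 100 = -100 + Q)
1/(t(-209, 286) - 66360) = 1/((-100 - 209) - 66360) = 1/(-309 - 66360) = 1/(-66669) = -1/66669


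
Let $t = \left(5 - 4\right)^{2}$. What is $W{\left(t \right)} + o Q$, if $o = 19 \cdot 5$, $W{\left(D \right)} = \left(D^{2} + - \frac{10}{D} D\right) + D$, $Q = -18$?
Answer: $-1718$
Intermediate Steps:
$t = 1$ ($t = 1^{2} = 1$)
$W{\left(D \right)} = -10 + D + D^{2}$ ($W{\left(D \right)} = \left(D^{2} - 10\right) + D = \left(-10 + D^{2}\right) + D = -10 + D + D^{2}$)
$o = 95$
$W{\left(t \right)} + o Q = \left(-10 + 1 + 1^{2}\right) + 95 \left(-18\right) = \left(-10 + 1 + 1\right) - 1710 = -8 - 1710 = -1718$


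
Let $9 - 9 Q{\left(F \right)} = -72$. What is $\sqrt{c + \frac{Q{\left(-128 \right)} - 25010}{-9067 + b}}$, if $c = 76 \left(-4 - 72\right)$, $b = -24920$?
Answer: $\frac{i \sqrt{6671101283157}}{33987} \approx 75.995 i$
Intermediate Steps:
$Q{\left(F \right)} = 9$ ($Q{\left(F \right)} = 1 - -8 = 1 + 8 = 9$)
$c = -5776$ ($c = 76 \left(-76\right) = -5776$)
$\sqrt{c + \frac{Q{\left(-128 \right)} - 25010}{-9067 + b}} = \sqrt{-5776 + \frac{9 - 25010}{-9067 - 24920}} = \sqrt{-5776 - \frac{25001}{-33987}} = \sqrt{-5776 - - \frac{25001}{33987}} = \sqrt{-5776 + \frac{25001}{33987}} = \sqrt{- \frac{196283911}{33987}} = \frac{i \sqrt{6671101283157}}{33987}$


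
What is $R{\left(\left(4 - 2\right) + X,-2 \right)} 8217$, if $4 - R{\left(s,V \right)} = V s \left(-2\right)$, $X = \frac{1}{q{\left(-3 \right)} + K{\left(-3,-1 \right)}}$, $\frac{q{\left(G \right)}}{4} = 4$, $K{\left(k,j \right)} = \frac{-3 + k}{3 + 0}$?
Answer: $- \frac{246510}{7} \approx -35216.0$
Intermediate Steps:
$K{\left(k,j \right)} = -1 + \frac{k}{3}$ ($K{\left(k,j \right)} = \frac{-3 + k}{3} = \left(-3 + k\right) \frac{1}{3} = -1 + \frac{k}{3}$)
$q{\left(G \right)} = 16$ ($q{\left(G \right)} = 4 \cdot 4 = 16$)
$X = \frac{1}{14}$ ($X = \frac{1}{16 + \left(-1 + \frac{1}{3} \left(-3\right)\right)} = \frac{1}{16 - 2} = \frac{1}{14} \approx 0.071429$)
$R{\left(s,V \right)} = 4 + 2 V s$ ($R{\left(s,V \right)} = 4 - V s \left(-2\right) = 4 - - 2 V s = 4 + 2 V s$)
$R{\left(\left(4 - 2\right) + X,-2 \right)} 8217 = \left(4 + 2 \left(-2\right) \left(\left(4 - 2\right) + \frac{1}{14}\right)\right) 8217 = \left(4 + 2 \left(-2\right) \left(2 + \frac{1}{14}\right)\right) 8217 = \left(4 + 2 \left(-2\right) \frac{29}{14}\right) 8217 = \left(4 - \frac{58}{7}\right) 8217 = \left(- \frac{30}{7}\right) 8217 = - \frac{246510}{7}$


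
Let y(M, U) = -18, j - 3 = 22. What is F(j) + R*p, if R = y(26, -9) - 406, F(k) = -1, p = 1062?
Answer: -450289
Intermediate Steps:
j = 25 (j = 3 + 22 = 25)
R = -424 (R = -18 - 406 = -424)
F(j) + R*p = -1 - 424*1062 = -1 - 450288 = -450289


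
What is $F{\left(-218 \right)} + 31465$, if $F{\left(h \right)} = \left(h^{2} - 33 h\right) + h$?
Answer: $85965$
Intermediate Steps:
$F{\left(h \right)} = h^{2} - 32 h$
$F{\left(-218 \right)} + 31465 = - 218 \left(-32 - 218\right) + 31465 = \left(-218\right) \left(-250\right) + 31465 = 54500 + 31465 = 85965$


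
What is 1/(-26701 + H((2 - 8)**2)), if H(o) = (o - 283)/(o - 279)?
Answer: -243/6488096 ≈ -3.7453e-5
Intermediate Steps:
H(o) = (-283 + o)/(-279 + o)
1/(-26701 + H((2 - 8)**2)) = 1/(-26701 + (-283 + (2 - 8)**2)/(-279 + (2 - 8)**2)) = 1/(-26701 + (-283 + (-6)**2)/(-279 + (-6)**2)) = 1/(-26701 + (-283 + 36)/(-279 + 36)) = 1/(-26701 - 247/(-243)) = 1/(-26701 - 1/243*(-247)) = 1/(-26701 + 247/243) = 1/(-6488096/243) = -243/6488096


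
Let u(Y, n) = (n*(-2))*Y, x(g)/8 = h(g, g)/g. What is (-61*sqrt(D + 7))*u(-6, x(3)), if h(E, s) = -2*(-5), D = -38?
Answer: -19520*I*sqrt(31) ≈ -1.0868e+5*I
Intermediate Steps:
h(E, s) = 10
x(g) = 80/g (x(g) = 8*(10/g) = 80/g)
u(Y, n) = -2*Y*n (u(Y, n) = (-2*n)*Y = -2*Y*n)
(-61*sqrt(D + 7))*u(-6, x(3)) = (-61*sqrt(-38 + 7))*(-2*(-6)*80/3) = (-61*I*sqrt(31))*(-2*(-6)*80*(1/3)) = (-61*I*sqrt(31))*(-2*(-6)*80/3) = -61*I*sqrt(31)*320 = -19520*I*sqrt(31)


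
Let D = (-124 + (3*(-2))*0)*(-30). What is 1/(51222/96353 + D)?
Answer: 96353/358484382 ≈ 0.00026878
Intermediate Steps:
D = 3720 (D = (-124 - 6*0)*(-30) = (-124 + 0)*(-30) = -124*(-30) = 3720)
1/(51222/96353 + D) = 1/(51222/96353 + 3720) = 1/(358484382/96353) = 96353/358484382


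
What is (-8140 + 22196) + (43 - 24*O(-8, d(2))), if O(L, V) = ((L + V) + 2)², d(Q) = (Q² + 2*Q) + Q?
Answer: 13715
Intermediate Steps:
d(Q) = Q² + 3*Q
O(L, V) = (2 + L + V)²
(-8140 + 22196) + (43 - 24*O(-8, d(2))) = (-8140 + 22196) + (43 - 24*(2 - 8 + 2*(3 + 2))²) = 14056 + (43 - 24*(2 - 8 + 2*5)²) = 14056 + (43 - 24*(2 - 8 + 10)²) = 14056 + (43 - 24*4²) = 14056 + (43 - 24*16) = 14056 + (43 - 384) = 14056 - 341 = 13715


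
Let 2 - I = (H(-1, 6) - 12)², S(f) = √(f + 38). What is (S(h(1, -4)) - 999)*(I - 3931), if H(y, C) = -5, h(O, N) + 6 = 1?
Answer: 4213782 - 4218*√33 ≈ 4.1896e+6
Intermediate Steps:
h(O, N) = -5 (h(O, N) = -6 + 1 = -5)
S(f) = √(38 + f)
I = -287 (I = 2 - (-5 - 12)² = 2 - 1*(-17)² = 2 - 1*289 = 2 - 289 = -287)
(S(h(1, -4)) - 999)*(I - 3931) = (√(38 - 5) - 999)*(-287 - 3931) = (√33 - 999)*(-4218) = (-999 + √33)*(-4218) = 4213782 - 4218*√33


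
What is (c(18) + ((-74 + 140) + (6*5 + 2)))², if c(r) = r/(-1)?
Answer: 6400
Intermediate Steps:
c(r) = -r (c(r) = r*(-1) = -r)
(c(18) + ((-74 + 140) + (6*5 + 2)))² = (-1*18 + ((-74 + 140) + (6*5 + 2)))² = (-18 + (66 + (30 + 2)))² = (-18 + (66 + 32))² = (-18 + 98)² = 80² = 6400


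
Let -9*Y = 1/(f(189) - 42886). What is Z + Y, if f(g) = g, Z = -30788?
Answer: -11830997123/384273 ≈ -30788.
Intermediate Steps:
Y = 1/384273 (Y = -1/(9*(189 - 42886)) = -⅑/(-42697) = -⅑*(-1/42697) = 1/384273 ≈ 2.6023e-6)
Z + Y = -30788 + 1/384273 = -11830997123/384273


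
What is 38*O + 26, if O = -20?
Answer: -734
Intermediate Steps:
38*O + 26 = 38*(-20) + 26 = -760 + 26 = -734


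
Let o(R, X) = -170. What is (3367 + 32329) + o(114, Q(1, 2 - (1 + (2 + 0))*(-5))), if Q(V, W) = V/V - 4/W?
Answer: 35526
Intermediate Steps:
Q(V, W) = 1 - 4/W
(3367 + 32329) + o(114, Q(1, 2 - (1 + (2 + 0))*(-5))) = (3367 + 32329) - 170 = 35696 - 170 = 35526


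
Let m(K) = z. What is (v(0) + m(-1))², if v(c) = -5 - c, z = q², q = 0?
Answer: 25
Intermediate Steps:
z = 0 (z = 0² = 0)
m(K) = 0
(v(0) + m(-1))² = ((-5 - 1*0) + 0)² = ((-5 + 0) + 0)² = (-5 + 0)² = (-5)² = 25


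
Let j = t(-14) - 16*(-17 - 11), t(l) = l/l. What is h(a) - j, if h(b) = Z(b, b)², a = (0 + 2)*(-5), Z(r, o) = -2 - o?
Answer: -385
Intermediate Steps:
t(l) = 1
a = -10 (a = 2*(-5) = -10)
j = 449 (j = 1 - 16*(-17 - 11) = 1 - 16*(-28) = 1 - 1*(-448) = 1 + 448 = 449)
h(b) = (-2 - b)²
h(a) - j = (2 - 10)² - 1*449 = (-8)² - 449 = 64 - 449 = -385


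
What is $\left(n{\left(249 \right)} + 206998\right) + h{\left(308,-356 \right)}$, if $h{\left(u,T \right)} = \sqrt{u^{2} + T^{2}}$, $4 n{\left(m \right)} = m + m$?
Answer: $\frac{414245}{2} + 20 \sqrt{554} \approx 2.0759 \cdot 10^{5}$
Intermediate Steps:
$n{\left(m \right)} = \frac{m}{2}$ ($n{\left(m \right)} = \frac{m + m}{4} = \frac{2 m}{4} = \frac{m}{2}$)
$h{\left(u,T \right)} = \sqrt{T^{2} + u^{2}}$
$\left(n{\left(249 \right)} + 206998\right) + h{\left(308,-356 \right)} = \left(\frac{1}{2} \cdot 249 + 206998\right) + \sqrt{\left(-356\right)^{2} + 308^{2}} = \left(\frac{249}{2} + 206998\right) + \sqrt{126736 + 94864} = \frac{414245}{2} + \sqrt{221600} = \frac{414245}{2} + 20 \sqrt{554}$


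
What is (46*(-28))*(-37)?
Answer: 47656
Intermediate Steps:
(46*(-28))*(-37) = -1288*(-37) = 47656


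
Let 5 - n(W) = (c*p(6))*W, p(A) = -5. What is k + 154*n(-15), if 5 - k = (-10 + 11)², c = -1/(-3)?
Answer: -3076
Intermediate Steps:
c = ⅓ (c = -1*(-⅓) = ⅓ ≈ 0.33333)
n(W) = 5 + 5*W/3 (n(W) = 5 - (⅓)*(-5)*W = 5 - (-5)*W/3 = 5 + 5*W/3)
k = 4 (k = 5 - (-10 + 11)² = 5 - 1*1² = 5 - 1*1 = 5 - 1 = 4)
k + 154*n(-15) = 4 + 154*(5 + (5/3)*(-15)) = 4 + 154*(5 - 25) = 4 + 154*(-20) = 4 - 3080 = -3076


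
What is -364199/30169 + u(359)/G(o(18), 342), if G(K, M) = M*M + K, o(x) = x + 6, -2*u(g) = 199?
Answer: -85219828855/7058821944 ≈ -12.073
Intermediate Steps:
u(g) = -199/2 (u(g) = -½*199 = -199/2)
o(x) = 6 + x
G(K, M) = K + M² (G(K, M) = M² + K = K + M²)
-364199/30169 + u(359)/G(o(18), 342) = -364199/30169 - 199/(2*((6 + 18) + 342²)) = -364199*1/30169 - 199/(2*(24 + 116964)) = -364199/30169 - 199/2/116988 = -364199/30169 - 199/2*1/116988 = -364199/30169 - 199/233976 = -85219828855/7058821944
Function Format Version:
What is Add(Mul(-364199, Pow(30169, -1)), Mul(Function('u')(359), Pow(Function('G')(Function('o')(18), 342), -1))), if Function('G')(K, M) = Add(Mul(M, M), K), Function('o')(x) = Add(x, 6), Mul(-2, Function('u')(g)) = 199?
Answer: Rational(-85219828855, 7058821944) ≈ -12.073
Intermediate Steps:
Function('u')(g) = Rational(-199, 2) (Function('u')(g) = Mul(Rational(-1, 2), 199) = Rational(-199, 2))
Function('o')(x) = Add(6, x)
Function('G')(K, M) = Add(K, Pow(M, 2)) (Function('G')(K, M) = Add(Pow(M, 2), K) = Add(K, Pow(M, 2)))
Add(Mul(-364199, Pow(30169, -1)), Mul(Function('u')(359), Pow(Function('G')(Function('o')(18), 342), -1))) = Add(Mul(-364199, Pow(30169, -1)), Mul(Rational(-199, 2), Pow(Add(Add(6, 18), Pow(342, 2)), -1))) = Add(Mul(-364199, Rational(1, 30169)), Mul(Rational(-199, 2), Pow(Add(24, 116964), -1))) = Add(Rational(-364199, 30169), Mul(Rational(-199, 2), Pow(116988, -1))) = Add(Rational(-364199, 30169), Mul(Rational(-199, 2), Rational(1, 116988))) = Add(Rational(-364199, 30169), Rational(-199, 233976)) = Rational(-85219828855, 7058821944)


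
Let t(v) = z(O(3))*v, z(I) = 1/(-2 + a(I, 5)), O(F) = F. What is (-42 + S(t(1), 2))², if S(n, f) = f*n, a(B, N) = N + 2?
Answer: 43264/25 ≈ 1730.6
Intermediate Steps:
a(B, N) = 2 + N
z(I) = ⅕ (z(I) = 1/(-2 + (2 + 5)) = 1/(-2 + 7) = 1/5 = ⅕)
t(v) = v/5
(-42 + S(t(1), 2))² = (-42 + 2*((⅕)*1))² = (-42 + 2*(⅕))² = (-42 + ⅖)² = (-208/5)² = 43264/25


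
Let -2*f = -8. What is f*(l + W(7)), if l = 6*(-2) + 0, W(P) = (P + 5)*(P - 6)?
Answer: 0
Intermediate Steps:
W(P) = (-6 + P)*(5 + P) (W(P) = (5 + P)*(-6 + P) = (-6 + P)*(5 + P))
l = -12 (l = -12 + 0 = -12)
f = 4 (f = -½*(-8) = 4)
f*(l + W(7)) = 4*(-12 + (-30 + 7² - 1*7)) = 4*(-12 + (-30 + 49 - 7)) = 4*(-12 + 12) = 4*0 = 0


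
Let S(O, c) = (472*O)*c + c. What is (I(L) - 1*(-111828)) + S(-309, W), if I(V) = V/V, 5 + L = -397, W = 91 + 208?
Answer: -43496424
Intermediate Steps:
W = 299
S(O, c) = c + 472*O*c (S(O, c) = 472*O*c + c = c + 472*O*c)
L = -402 (L = -5 - 397 = -402)
I(V) = 1
(I(L) - 1*(-111828)) + S(-309, W) = (1 - 1*(-111828)) + 299*(1 + 472*(-309)) = (1 + 111828) + 299*(1 - 145848) = 111829 + 299*(-145847) = 111829 - 43608253 = -43496424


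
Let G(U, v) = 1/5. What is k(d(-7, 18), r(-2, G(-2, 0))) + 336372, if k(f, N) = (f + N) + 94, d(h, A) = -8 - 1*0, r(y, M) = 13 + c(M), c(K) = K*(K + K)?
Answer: 8411777/25 ≈ 3.3647e+5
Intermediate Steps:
c(K) = 2*K² (c(K) = K*(2*K) = 2*K²)
G(U, v) = ⅕
r(y, M) = 13 + 2*M²
d(h, A) = -8 (d(h, A) = -8 + 0 = -8)
k(f, N) = 94 + N + f (k(f, N) = (N + f) + 94 = 94 + N + f)
k(d(-7, 18), r(-2, G(-2, 0))) + 336372 = (94 + (13 + 2*(⅕)²) - 8) + 336372 = (94 + (13 + 2*(1/25)) - 8) + 336372 = (94 + (13 + 2/25) - 8) + 336372 = (94 + 327/25 - 8) + 336372 = 2477/25 + 336372 = 8411777/25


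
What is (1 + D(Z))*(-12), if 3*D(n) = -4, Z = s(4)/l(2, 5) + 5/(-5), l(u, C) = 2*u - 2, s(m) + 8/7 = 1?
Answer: 4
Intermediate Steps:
s(m) = -1/7 (s(m) = -8/7 + 1 = -1/7)
l(u, C) = -2 + 2*u
Z = -15/14 (Z = -1/(7*(-2 + 2*2)) + 5/(-5) = -1/(7*(-2 + 4)) + 5*(-1/5) = -1/7/2 - 1 = -1/7*1/2 - 1 = -1/14 - 1 = -15/14 ≈ -1.0714)
D(n) = -4/3 (D(n) = (1/3)*(-4) = -4/3)
(1 + D(Z))*(-12) = (1 - 4/3)*(-12) = -1/3*(-12) = 4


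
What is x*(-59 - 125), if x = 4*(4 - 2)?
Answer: -1472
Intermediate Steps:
x = 8 (x = 4*2 = 8)
x*(-59 - 125) = 8*(-59 - 125) = 8*(-184) = -1472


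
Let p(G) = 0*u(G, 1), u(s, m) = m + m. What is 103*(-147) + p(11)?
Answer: -15141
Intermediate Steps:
u(s, m) = 2*m
p(G) = 0 (p(G) = 0*(2*1) = 0*2 = 0)
103*(-147) + p(11) = 103*(-147) + 0 = -15141 + 0 = -15141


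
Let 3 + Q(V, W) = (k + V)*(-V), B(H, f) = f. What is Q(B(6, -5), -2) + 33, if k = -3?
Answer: -10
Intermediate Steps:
Q(V, W) = -3 - V*(-3 + V) (Q(V, W) = -3 + (-3 + V)*(-V) = -3 - V*(-3 + V))
Q(B(6, -5), -2) + 33 = (-3 - 1*(-5)² + 3*(-5)) + 33 = (-3 - 1*25 - 15) + 33 = (-3 - 25 - 15) + 33 = -43 + 33 = -10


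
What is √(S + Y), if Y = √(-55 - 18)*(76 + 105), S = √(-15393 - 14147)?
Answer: √I*√(2*√7385 + 181*√73) ≈ 29.312 + 29.312*I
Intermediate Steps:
S = 2*I*√7385 (S = √(-29540) = 2*I*√7385 ≈ 171.87*I)
Y = 181*I*√73 (Y = √(-73)*181 = (I*√73)*181 = 181*I*√73 ≈ 1546.5*I)
√(S + Y) = √(2*I*√7385 + 181*I*√73)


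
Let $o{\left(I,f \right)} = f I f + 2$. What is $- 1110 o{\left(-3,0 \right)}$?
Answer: $-2220$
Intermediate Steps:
$o{\left(I,f \right)} = 2 + I f^{2}$ ($o{\left(I,f \right)} = I f f + 2 = I f^{2} + 2 = 2 + I f^{2}$)
$- 1110 o{\left(-3,0 \right)} = - 1110 \left(2 - 3 \cdot 0^{2}\right) = - 1110 \left(2 - 0\right) = - 1110 \left(2 + 0\right) = \left(-1110\right) 2 = -2220$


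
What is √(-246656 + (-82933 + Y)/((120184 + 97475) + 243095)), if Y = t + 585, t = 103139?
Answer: I*√52363640582426082/460754 ≈ 496.64*I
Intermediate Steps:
Y = 103724 (Y = 103139 + 585 = 103724)
√(-246656 + (-82933 + Y)/((120184 + 97475) + 243095)) = √(-246656 + (-82933 + 103724)/((120184 + 97475) + 243095)) = √(-246656 + 20791/(217659 + 243095)) = √(-246656 + 20791/460754) = √(-113647717833/460754) = I*√52363640582426082/460754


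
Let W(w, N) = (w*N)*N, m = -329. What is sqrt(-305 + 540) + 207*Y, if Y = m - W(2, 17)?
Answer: -187749 + sqrt(235) ≈ -1.8773e+5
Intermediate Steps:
W(w, N) = w*N**2 (W(w, N) = (N*w)*N = w*N**2)
Y = -907 (Y = -329 - 2*17**2 = -329 - 2*289 = -329 - 1*578 = -329 - 578 = -907)
sqrt(-305 + 540) + 207*Y = sqrt(-305 + 540) + 207*(-907) = sqrt(235) - 187749 = -187749 + sqrt(235)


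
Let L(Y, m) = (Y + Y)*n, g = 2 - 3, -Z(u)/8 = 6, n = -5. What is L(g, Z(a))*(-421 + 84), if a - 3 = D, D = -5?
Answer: -3370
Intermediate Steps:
a = -2 (a = 3 - 5 = -2)
Z(u) = -48 (Z(u) = -8*6 = -48)
g = -1
L(Y, m) = -10*Y (L(Y, m) = (Y + Y)*(-5) = (2*Y)*(-5) = -10*Y)
L(g, Z(a))*(-421 + 84) = (-10*(-1))*(-421 + 84) = 10*(-337) = -3370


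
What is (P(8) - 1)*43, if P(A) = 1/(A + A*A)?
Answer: -3053/72 ≈ -42.403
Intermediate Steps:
P(A) = 1/(A + A²)
(P(8) - 1)*43 = (1/(8*(1 + 8)) - 1)*43 = ((⅛)/9 - 1)*43 = ((⅛)*(⅑) - 1)*43 = (1/72 - 1)*43 = -71/72*43 = -3053/72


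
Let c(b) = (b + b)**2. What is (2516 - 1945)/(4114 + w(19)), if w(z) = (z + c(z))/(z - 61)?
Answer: 3426/24475 ≈ 0.13998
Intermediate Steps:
c(b) = 4*b**2 (c(b) = (2*b)**2 = 4*b**2)
w(z) = (z + 4*z**2)/(-61 + z) (w(z) = (z + 4*z**2)/(z - 61) = (z + 4*z**2)/(-61 + z))
(2516 - 1945)/(4114 + w(19)) = (2516 - 1945)/(4114 + 19*(1 + 4*19)/(-61 + 19)) = 571/(4114 + 19*(1 + 76)/(-42)) = 571/(4114 + 19*(-1/42)*77) = 571/(4114 - 209/6) = 571/(24475/6) = 571*(6/24475) = 3426/24475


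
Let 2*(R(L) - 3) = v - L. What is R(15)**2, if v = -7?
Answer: 64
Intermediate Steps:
R(L) = -1/2 - L/2 (R(L) = 3 + (-7 - L)/2 = 3 + (-7/2 - L/2) = -1/2 - L/2)
R(15)**2 = (-1/2 - 1/2*15)**2 = (-1/2 - 15/2)**2 = (-8)**2 = 64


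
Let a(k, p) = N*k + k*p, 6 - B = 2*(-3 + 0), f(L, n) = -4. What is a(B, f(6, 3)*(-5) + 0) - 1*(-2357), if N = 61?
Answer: 3329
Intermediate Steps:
B = 12 (B = 6 - 2*(-3 + 0) = 6 - 2*(-3) = 6 - 1*(-6) = 6 + 6 = 12)
a(k, p) = 61*k + k*p
a(B, f(6, 3)*(-5) + 0) - 1*(-2357) = 12*(61 + (-4*(-5) + 0)) - 1*(-2357) = 12*(61 + (20 + 0)) + 2357 = 12*(61 + 20) + 2357 = 12*81 + 2357 = 972 + 2357 = 3329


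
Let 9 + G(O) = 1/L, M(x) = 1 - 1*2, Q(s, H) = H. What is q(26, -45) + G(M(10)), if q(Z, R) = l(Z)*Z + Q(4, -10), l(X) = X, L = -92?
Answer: 60443/92 ≈ 656.99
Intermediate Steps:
q(Z, R) = -10 + Z**2 (q(Z, R) = Z*Z - 10 = Z**2 - 10 = -10 + Z**2)
M(x) = -1 (M(x) = 1 - 2 = -1)
G(O) = -829/92 (G(O) = -9 + 1/(-92) = -9 - 1/92 = -829/92)
q(26, -45) + G(M(10)) = (-10 + 26**2) - 829/92 = (-10 + 676) - 829/92 = 666 - 829/92 = 60443/92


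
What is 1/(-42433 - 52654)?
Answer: -1/95087 ≈ -1.0517e-5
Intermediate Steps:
1/(-42433 - 52654) = 1/(-95087) = -1/95087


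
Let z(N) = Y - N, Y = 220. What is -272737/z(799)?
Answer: 272737/579 ≈ 471.05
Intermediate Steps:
z(N) = 220 - N
-272737/z(799) = -272737/(220 - 1*799) = -272737/(220 - 799) = -272737/(-579) = -272737*(-1/579) = 272737/579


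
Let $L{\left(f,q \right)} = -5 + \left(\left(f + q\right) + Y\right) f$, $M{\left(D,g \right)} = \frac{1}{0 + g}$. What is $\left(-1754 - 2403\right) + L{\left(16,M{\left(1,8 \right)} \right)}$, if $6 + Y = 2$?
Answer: $-3968$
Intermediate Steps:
$Y = -4$ ($Y = -6 + 2 = -4$)
$M{\left(D,g \right)} = \frac{1}{g}$
$L{\left(f,q \right)} = -5 + f \left(-4 + f + q\right)$ ($L{\left(f,q \right)} = -5 + \left(\left(f + q\right) - 4\right) f = -5 + \left(-4 + f + q\right) f = -5 + f \left(-4 + f + q\right)$)
$\left(-1754 - 2403\right) + L{\left(16,M{\left(1,8 \right)} \right)} = \left(-1754 - 2403\right) + \left(-5 + 16^{2} - 64 + \frac{16}{8}\right) = -4157 + \left(-5 + 256 - 64 + 16 \cdot \frac{1}{8}\right) = -4157 + \left(-5 + 256 - 64 + 2\right) = -4157 + 189 = -3968$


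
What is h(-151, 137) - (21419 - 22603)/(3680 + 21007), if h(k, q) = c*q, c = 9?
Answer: 30440255/24687 ≈ 1233.0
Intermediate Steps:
h(k, q) = 9*q
h(-151, 137) - (21419 - 22603)/(3680 + 21007) = 9*137 - (21419 - 22603)/(3680 + 21007) = 1233 - (-1184)/24687 = 1233 - 1*(-1184/24687) = 1233 + 1184/24687 = 30440255/24687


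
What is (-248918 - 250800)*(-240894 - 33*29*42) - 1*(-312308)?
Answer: 140465045492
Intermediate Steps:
(-248918 - 250800)*(-240894 - 33*29*42) - 1*(-312308) = -499718*(-240894 - 957*42) + 312308 = -499718*(-240894 - 40194) + 312308 = -499718*(-281088) + 312308 = 140464733184 + 312308 = 140465045492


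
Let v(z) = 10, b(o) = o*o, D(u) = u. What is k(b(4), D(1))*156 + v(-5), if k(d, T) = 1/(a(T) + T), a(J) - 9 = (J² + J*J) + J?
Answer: 22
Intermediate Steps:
b(o) = o²
a(J) = 9 + J + 2*J² (a(J) = 9 + ((J² + J*J) + J) = 9 + ((J² + J²) + J) = 9 + (2*J² + J) = 9 + (J + 2*J²) = 9 + J + 2*J²)
k(d, T) = 1/(9 + 2*T + 2*T²) (k(d, T) = 1/((9 + T + 2*T²) + T) = 1/(9 + 2*T + 2*T²))
k(b(4), D(1))*156 + v(-5) = 156/(9 + 2*1 + 2*1²) + 10 = 156/(9 + 2 + 2*1) + 10 = 156/(9 + 2 + 2) + 10 = 156/13 + 10 = (1/13)*156 + 10 = 12 + 10 = 22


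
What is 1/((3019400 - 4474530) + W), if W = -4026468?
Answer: -1/5481598 ≈ -1.8243e-7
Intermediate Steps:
1/((3019400 - 4474530) + W) = 1/((3019400 - 4474530) - 4026468) = 1/(-1455130 - 4026468) = 1/(-5481598) = -1/5481598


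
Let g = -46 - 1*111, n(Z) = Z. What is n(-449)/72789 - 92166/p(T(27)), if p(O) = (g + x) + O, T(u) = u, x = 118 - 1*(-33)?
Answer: -2236226801/509523 ≈ -4388.9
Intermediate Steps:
x = 151 (x = 118 + 33 = 151)
g = -157 (g = -46 - 111 = -157)
p(O) = -6 + O (p(O) = (-157 + 151) + O = -6 + O)
n(-449)/72789 - 92166/p(T(27)) = -449/72789 - 92166/(-6 + 27) = -449*1/72789 - 92166/21 = -449/72789 - 92166*1/21 = -449/72789 - 30722/7 = -2236226801/509523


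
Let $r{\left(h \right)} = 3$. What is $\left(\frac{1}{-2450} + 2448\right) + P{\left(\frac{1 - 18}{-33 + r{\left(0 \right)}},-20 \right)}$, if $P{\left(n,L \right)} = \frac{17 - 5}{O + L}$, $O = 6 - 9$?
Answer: $\frac{137915377}{56350} \approx 2447.5$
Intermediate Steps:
$O = -3$
$P{\left(n,L \right)} = \frac{12}{-3 + L}$ ($P{\left(n,L \right)} = \frac{17 - 5}{-3 + L} = \frac{12}{-3 + L}$)
$\left(\frac{1}{-2450} + 2448\right) + P{\left(\frac{1 - 18}{-33 + r{\left(0 \right)}},-20 \right)} = \left(\frac{1}{-2450} + 2448\right) + \frac{12}{-3 - 20} = \left(- \frac{1}{2450} + 2448\right) + \frac{12}{-23} = \frac{5997599}{2450} + 12 \left(- \frac{1}{23}\right) = \frac{5997599}{2450} - \frac{12}{23} = \frac{137915377}{56350}$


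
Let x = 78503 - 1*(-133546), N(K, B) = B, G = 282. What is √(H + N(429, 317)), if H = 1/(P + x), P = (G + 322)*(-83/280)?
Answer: √69725896384563843/14830897 ≈ 17.805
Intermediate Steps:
x = 212049 (x = 78503 + 133546 = 212049)
P = -12533/70 (P = (282 + 322)*(-83/280) = 604*(-83*1/280) = 604*(-83/280) = -12533/70 ≈ -179.04)
H = 70/14830897 (H = 1/(-12533/70 + 212049) = 1/(14830897/70) = 70/14830897 ≈ 4.7199e-6)
√(H + N(429, 317)) = √(70/14830897 + 317) = √(4701394419/14830897) = √69725896384563843/14830897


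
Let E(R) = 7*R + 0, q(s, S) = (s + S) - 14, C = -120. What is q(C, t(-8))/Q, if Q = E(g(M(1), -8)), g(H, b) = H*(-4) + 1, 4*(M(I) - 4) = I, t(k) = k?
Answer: 71/56 ≈ 1.2679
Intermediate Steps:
q(s, S) = -14 + S + s (q(s, S) = (S + s) - 14 = -14 + S + s)
M(I) = 4 + I/4
g(H, b) = 1 - 4*H (g(H, b) = -4*H + 1 = 1 - 4*H)
E(R) = 7*R
Q = -112 (Q = 7*(1 - 4*(4 + (¼)*1)) = 7*(1 - 4*(4 + ¼)) = 7*(1 - 4*17/4) = 7*(1 - 17) = 7*(-16) = -112)
q(C, t(-8))/Q = (-14 - 8 - 120)/(-112) = -142*(-1/112) = 71/56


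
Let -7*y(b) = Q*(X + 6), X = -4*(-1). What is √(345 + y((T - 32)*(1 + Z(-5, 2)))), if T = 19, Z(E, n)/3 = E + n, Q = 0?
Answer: √345 ≈ 18.574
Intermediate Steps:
Z(E, n) = 3*E + 3*n (Z(E, n) = 3*(E + n) = 3*E + 3*n)
X = 4
y(b) = 0 (y(b) = -0*(4 + 6) = -0*10 = -⅐*0 = 0)
√(345 + y((T - 32)*(1 + Z(-5, 2)))) = √(345 + 0) = √345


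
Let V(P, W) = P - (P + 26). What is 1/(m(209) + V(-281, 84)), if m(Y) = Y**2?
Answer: 1/43655 ≈ 2.2907e-5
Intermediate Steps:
V(P, W) = -26 (V(P, W) = P - (26 + P) = P + (-26 - P) = -26)
1/(m(209) + V(-281, 84)) = 1/(209**2 - 26) = 1/(43681 - 26) = 1/43655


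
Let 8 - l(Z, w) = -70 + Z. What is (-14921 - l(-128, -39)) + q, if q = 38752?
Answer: 23625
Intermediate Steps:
l(Z, w) = 78 - Z (l(Z, w) = 8 - (-70 + Z) = 8 + (70 - Z) = 78 - Z)
(-14921 - l(-128, -39)) + q = (-14921 - (78 - 1*(-128))) + 38752 = (-14921 - (78 + 128)) + 38752 = (-14921 - 1*206) + 38752 = (-14921 - 206) + 38752 = -15127 + 38752 = 23625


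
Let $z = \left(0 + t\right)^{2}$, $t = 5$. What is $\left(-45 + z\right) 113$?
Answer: $-2260$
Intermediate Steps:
$z = 25$ ($z = \left(0 + 5\right)^{2} = 5^{2} = 25$)
$\left(-45 + z\right) 113 = \left(-45 + 25\right) 113 = \left(-20\right) 113 = -2260$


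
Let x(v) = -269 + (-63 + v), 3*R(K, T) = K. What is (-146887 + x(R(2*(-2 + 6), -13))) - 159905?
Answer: -921364/3 ≈ -3.0712e+5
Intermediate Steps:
R(K, T) = K/3
x(v) = -332 + v
(-146887 + x(R(2*(-2 + 6), -13))) - 159905 = (-146887 + (-332 + (2*(-2 + 6))/3)) - 159905 = (-146887 + (-332 + (2*4)/3)) - 159905 = (-146887 + (-332 + (⅓)*8)) - 159905 = (-146887 + (-332 + 8/3)) - 159905 = (-146887 - 988/3) - 159905 = -441649/3 - 159905 = -921364/3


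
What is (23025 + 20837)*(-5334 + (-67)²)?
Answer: -37063390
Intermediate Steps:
(23025 + 20837)*(-5334 + (-67)²) = 43862*(-5334 + 4489) = 43862*(-845) = -37063390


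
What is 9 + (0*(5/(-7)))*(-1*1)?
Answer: 9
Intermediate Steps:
9 + (0*(5/(-7)))*(-1*1) = 9 + (0*(5*(-1/7)))*(-1) = 9 + (0*(-5/7))*(-1) = 9 + 0*(-1) = 9 + 0 = 9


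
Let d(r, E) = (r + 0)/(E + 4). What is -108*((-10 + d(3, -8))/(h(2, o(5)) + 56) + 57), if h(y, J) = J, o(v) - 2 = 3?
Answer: -374355/61 ≈ -6137.0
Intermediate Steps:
d(r, E) = r/(4 + E)
o(v) = 5 (o(v) = 2 + 3 = 5)
-108*((-10 + d(3, -8))/(h(2, o(5)) + 56) + 57) = -108*((-10 + 3/(4 - 8))/(5 + 56) + 57) = -108*((-10 + 3/(-4))/61 + 57) = -108*((-10 + 3*(-1/4))*(1/61) + 57) = -108*((-10 - 3/4)*(1/61) + 57) = -108*(-43/4*1/61 + 57) = -108*(-43/244 + 57) = -108*13865/244 = -374355/61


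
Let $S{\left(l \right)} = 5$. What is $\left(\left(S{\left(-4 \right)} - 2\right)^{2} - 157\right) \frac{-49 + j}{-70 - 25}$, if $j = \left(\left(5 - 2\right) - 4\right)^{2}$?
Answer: $- \frac{7104}{95} \approx -74.779$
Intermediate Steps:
$j = 1$ ($j = \left(\left(5 - 2\right) - 4\right)^{2} = \left(3 - 4\right)^{2} = \left(-1\right)^{2} = 1$)
$\left(\left(S{\left(-4 \right)} - 2\right)^{2} - 157\right) \frac{-49 + j}{-70 - 25} = \left(\left(5 - 2\right)^{2} - 157\right) \frac{-49 + 1}{-70 - 25} = \left(3^{2} - 157\right) \left(- \frac{48}{-95}\right) = \left(9 - 157\right) \left(\left(-48\right) \left(- \frac{1}{95}\right)\right) = \left(-148\right) \frac{48}{95} = - \frac{7104}{95}$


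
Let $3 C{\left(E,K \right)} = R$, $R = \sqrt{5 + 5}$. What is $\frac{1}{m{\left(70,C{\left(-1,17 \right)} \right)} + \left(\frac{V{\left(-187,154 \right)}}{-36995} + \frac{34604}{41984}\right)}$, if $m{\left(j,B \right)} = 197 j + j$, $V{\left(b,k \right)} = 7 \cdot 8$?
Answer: $\frac{1352960}{18753138687} \approx 7.2146 \cdot 10^{-5}$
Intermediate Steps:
$V{\left(b,k \right)} = 56$
$R = \sqrt{10} \approx 3.1623$
$C{\left(E,K \right)} = \frac{\sqrt{10}}{3}$
$m{\left(j,B \right)} = 198 j$
$\frac{1}{m{\left(70,C{\left(-1,17 \right)} \right)} + \left(\frac{V{\left(-187,154 \right)}}{-36995} + \frac{34604}{41984}\right)} = \frac{1}{198 \cdot 70 + \left(\frac{56}{-36995} + \frac{34604}{41984}\right)} = \frac{1}{13860 + \left(56 \left(- \frac{1}{36995}\right) + 34604 \cdot \frac{1}{41984}\right)} = \frac{1}{13860 + \left(- \frac{8}{5285} + \frac{211}{256}\right)} = \frac{1}{13860 + \frac{1113087}{1352960}} = \frac{1}{\frac{18753138687}{1352960}} = \frac{1352960}{18753138687}$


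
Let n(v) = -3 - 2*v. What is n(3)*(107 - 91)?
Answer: -144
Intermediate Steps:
n(v) = -3 - 2*v
n(3)*(107 - 91) = (-3 - 2*3)*(107 - 91) = (-3 - 6)*16 = -9*16 = -144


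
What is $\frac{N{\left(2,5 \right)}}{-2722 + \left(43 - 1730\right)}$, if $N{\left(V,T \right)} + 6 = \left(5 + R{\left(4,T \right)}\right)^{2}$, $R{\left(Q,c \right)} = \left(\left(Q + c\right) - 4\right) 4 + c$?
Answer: $- \frac{894}{4409} \approx -0.20277$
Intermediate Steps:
$R{\left(Q,c \right)} = -16 + 4 Q + 5 c$ ($R{\left(Q,c \right)} = \left(-4 + Q + c\right) 4 + c = \left(-16 + 4 Q + 4 c\right) + c = -16 + 4 Q + 5 c$)
$N{\left(V,T \right)} = -6 + \left(5 + 5 T\right)^{2}$ ($N{\left(V,T \right)} = -6 + \left(5 + \left(-16 + 4 \cdot 4 + 5 T\right)\right)^{2} = -6 + \left(5 + \left(-16 + 16 + 5 T\right)\right)^{2} = -6 + \left(5 + 5 T\right)^{2}$)
$\frac{N{\left(2,5 \right)}}{-2722 + \left(43 - 1730\right)} = \frac{-6 + 25 \left(1 + 5\right)^{2}}{-2722 + \left(43 - 1730\right)} = \frac{-6 + 25 \cdot 6^{2}}{-2722 - 1687} = \frac{-6 + 25 \cdot 36}{-4409} = - \frac{-6 + 900}{4409} = \left(- \frac{1}{4409}\right) 894 = - \frac{894}{4409}$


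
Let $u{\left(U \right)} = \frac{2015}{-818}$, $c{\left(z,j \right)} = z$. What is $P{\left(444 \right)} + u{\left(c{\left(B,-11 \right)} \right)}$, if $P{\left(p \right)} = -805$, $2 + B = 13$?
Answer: $- \frac{660505}{818} \approx -807.46$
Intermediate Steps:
$B = 11$ ($B = -2 + 13 = 11$)
$u{\left(U \right)} = - \frac{2015}{818}$ ($u{\left(U \right)} = 2015 \left(- \frac{1}{818}\right) = - \frac{2015}{818}$)
$P{\left(444 \right)} + u{\left(c{\left(B,-11 \right)} \right)} = -805 - \frac{2015}{818} = - \frac{660505}{818}$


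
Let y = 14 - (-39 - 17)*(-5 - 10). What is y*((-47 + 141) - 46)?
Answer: -39648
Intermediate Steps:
y = -826 (y = 14 - (-56)*(-15) = 14 - 1*840 = 14 - 840 = -826)
y*((-47 + 141) - 46) = -826*((-47 + 141) - 46) = -826*(94 - 46) = -826*48 = -39648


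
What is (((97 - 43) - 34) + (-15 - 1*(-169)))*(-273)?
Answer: -47502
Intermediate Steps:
(((97 - 43) - 34) + (-15 - 1*(-169)))*(-273) = ((54 - 34) + (-15 + 169))*(-273) = (20 + 154)*(-273) = 174*(-273) = -47502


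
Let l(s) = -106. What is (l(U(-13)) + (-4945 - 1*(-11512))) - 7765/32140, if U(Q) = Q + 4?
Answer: 41529755/6428 ≈ 6460.8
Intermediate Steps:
U(Q) = 4 + Q
(l(U(-13)) + (-4945 - 1*(-11512))) - 7765/32140 = (-106 + (-4945 - 1*(-11512))) - 7765/32140 = (-106 + (-4945 + 11512)) - 7765*1/32140 = (-106 + 6567) - 1553/6428 = 6461 - 1553/6428 = 41529755/6428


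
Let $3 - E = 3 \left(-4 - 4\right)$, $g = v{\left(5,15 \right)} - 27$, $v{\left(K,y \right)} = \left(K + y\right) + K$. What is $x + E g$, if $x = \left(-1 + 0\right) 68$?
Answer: $-122$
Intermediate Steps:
$v{\left(K,y \right)} = y + 2 K$
$g = -2$ ($g = \left(15 + 2 \cdot 5\right) - 27 = \left(15 + 10\right) - 27 = 25 - 27 = -2$)
$E = 27$ ($E = 3 - 3 \left(-4 - 4\right) = 3 - 3 \left(-8\right) = 3 - -24 = 3 + 24 = 27$)
$x = -68$ ($x = \left(-1\right) 68 = -68$)
$x + E g = -68 + 27 \left(-2\right) = -68 - 54 = -122$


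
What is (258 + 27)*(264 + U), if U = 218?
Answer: 137370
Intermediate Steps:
(258 + 27)*(264 + U) = (258 + 27)*(264 + 218) = 285*482 = 137370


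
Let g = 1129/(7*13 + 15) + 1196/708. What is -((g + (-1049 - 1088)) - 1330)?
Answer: 64816327/18762 ≈ 3454.7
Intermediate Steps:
g = 231527/18762 (g = 1129/(91 + 15) + 1196*(1/708) = 1129/106 + 299/177 = 231527/18762 ≈ 12.340)
-((g + (-1049 - 1088)) - 1330) = -((231527/18762 + (-1049 - 1088)) - 1330) = -((231527/18762 - 2137) - 1330) = -(-39862867/18762 - 1330) = -1*(-64816327/18762) = 64816327/18762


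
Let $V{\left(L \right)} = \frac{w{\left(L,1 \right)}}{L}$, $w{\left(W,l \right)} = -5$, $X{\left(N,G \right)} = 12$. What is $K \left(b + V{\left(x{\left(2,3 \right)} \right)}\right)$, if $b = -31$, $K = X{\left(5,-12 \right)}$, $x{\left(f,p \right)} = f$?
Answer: $-402$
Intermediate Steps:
$K = 12$
$V{\left(L \right)} = - \frac{5}{L}$
$K \left(b + V{\left(x{\left(2,3 \right)} \right)}\right) = 12 \left(-31 - \frac{5}{2}\right) = 12 \left(- \frac{67}{2}\right) = -402$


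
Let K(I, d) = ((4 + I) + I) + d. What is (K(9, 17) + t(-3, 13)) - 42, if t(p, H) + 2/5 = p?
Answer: -32/5 ≈ -6.4000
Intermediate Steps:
K(I, d) = 4 + d + 2*I (K(I, d) = (4 + 2*I) + d = 4 + d + 2*I)
t(p, H) = -⅖ + p
(K(9, 17) + t(-3, 13)) - 42 = ((4 + 17 + 2*9) + (-⅖ - 3)) - 42 = ((4 + 17 + 18) - 17/5) - 42 = (39 - 17/5) - 42 = 178/5 - 42 = -32/5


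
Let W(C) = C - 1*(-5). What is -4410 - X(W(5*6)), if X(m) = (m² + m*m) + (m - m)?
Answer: -6860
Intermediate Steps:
W(C) = 5 + C (W(C) = C + 5 = 5 + C)
X(m) = 2*m² (X(m) = (m² + m²) + 0 = 2*m² + 0 = 2*m²)
-4410 - X(W(5*6)) = -4410 - 2*(5 + 5*6)² = -4410 - 2*(5 + 30)² = -4410 - 2*35² = -4410 - 2*1225 = -4410 - 1*2450 = -4410 - 2450 = -6860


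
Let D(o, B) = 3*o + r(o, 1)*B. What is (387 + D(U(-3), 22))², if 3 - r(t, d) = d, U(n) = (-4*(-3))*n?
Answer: 104329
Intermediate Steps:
U(n) = 12*n
r(t, d) = 3 - d
D(o, B) = 2*B + 3*o (D(o, B) = 3*o + (3 - 1*1)*B = 3*o + (3 - 1)*B = 3*o + 2*B = 2*B + 3*o)
(387 + D(U(-3), 22))² = (387 + (2*22 + 3*(12*(-3))))² = (387 + (44 + 3*(-36)))² = (387 + (44 - 108))² = (387 - 64)² = 323² = 104329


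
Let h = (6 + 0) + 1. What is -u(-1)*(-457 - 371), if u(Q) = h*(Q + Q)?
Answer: -11592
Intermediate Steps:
h = 7 (h = 6 + 1 = 7)
u(Q) = 14*Q (u(Q) = 7*(Q + Q) = 7*(2*Q) = 14*Q)
-u(-1)*(-457 - 371) = -14*(-1)*(-457 - 371) = -(-14)*(-828) = -1*11592 = -11592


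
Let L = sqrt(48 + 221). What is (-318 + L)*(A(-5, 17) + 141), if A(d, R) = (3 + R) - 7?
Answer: -48972 + 154*sqrt(269) ≈ -46446.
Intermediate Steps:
A(d, R) = -4 + R
L = sqrt(269) ≈ 16.401
(-318 + L)*(A(-5, 17) + 141) = (-318 + sqrt(269))*((-4 + 17) + 141) = (-318 + sqrt(269))*(13 + 141) = (-318 + sqrt(269))*154 = -48972 + 154*sqrt(269)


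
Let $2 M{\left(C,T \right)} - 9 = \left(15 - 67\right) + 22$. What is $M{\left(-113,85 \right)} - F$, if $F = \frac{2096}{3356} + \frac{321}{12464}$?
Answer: $- \frac{116602063}{10457296} \approx -11.15$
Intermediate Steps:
$M{\left(C,T \right)} = - \frac{21}{2}$ ($M{\left(C,T \right)} = \frac{9}{2} + \frac{\left(15 - 67\right) + 22}{2} = \frac{9}{2} + \frac{-52 + 22}{2} = \frac{9}{2} + \frac{1}{2} \left(-30\right) = \frac{9}{2} - 15 = - \frac{21}{2}$)
$F = \frac{6800455}{10457296}$ ($F = 2096 \cdot \frac{1}{3356} + 321 \cdot \frac{1}{12464} = \frac{524}{839} + \frac{321}{12464} = \frac{6800455}{10457296} \approx 0.65031$)
$M{\left(-113,85 \right)} - F = - \frac{21}{2} - \frac{6800455}{10457296} = - \frac{116602063}{10457296}$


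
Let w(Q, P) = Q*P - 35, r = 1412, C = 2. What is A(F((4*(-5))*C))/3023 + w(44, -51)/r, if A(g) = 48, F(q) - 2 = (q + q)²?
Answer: -6821641/4268476 ≈ -1.5981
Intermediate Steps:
F(q) = 2 + 4*q² (F(q) = 2 + (q + q)² = 2 + (2*q)² = 2 + 4*q²)
w(Q, P) = -35 + P*Q (w(Q, P) = P*Q - 35 = -35 + P*Q)
A(F((4*(-5))*C))/3023 + w(44, -51)/r = 48/3023 + (-35 - 51*44)/1412 = 48*(1/3023) + (-35 - 2244)*(1/1412) = 48/3023 - 2279*1/1412 = 48/3023 - 2279/1412 = -6821641/4268476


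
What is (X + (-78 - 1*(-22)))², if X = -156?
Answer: 44944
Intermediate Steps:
(X + (-78 - 1*(-22)))² = (-156 + (-78 - 1*(-22)))² = (-156 + (-78 + 22))² = (-156 - 56)² = (-212)² = 44944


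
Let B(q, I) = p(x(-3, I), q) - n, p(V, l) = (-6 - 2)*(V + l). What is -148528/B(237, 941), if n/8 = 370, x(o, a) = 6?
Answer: 18566/613 ≈ 30.287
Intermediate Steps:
n = 2960 (n = 8*370 = 2960)
p(V, l) = -8*V - 8*l (p(V, l) = -8*(V + l) = -8*V - 8*l)
B(q, I) = -3008 - 8*q (B(q, I) = (-8*6 - 8*q) - 1*2960 = (-48 - 8*q) - 2960 = -3008 - 8*q)
-148528/B(237, 941) = -148528/(-3008 - 8*237) = -148528/(-3008 - 1896) = -148528/(-4904) = -148528*(-1/4904) = 18566/613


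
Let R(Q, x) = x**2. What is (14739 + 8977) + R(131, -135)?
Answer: 41941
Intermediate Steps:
(14739 + 8977) + R(131, -135) = (14739 + 8977) + (-135)**2 = 23716 + 18225 = 41941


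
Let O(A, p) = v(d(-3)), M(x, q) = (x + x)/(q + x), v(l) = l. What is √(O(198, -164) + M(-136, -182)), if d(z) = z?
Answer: I*√54219/159 ≈ 1.4645*I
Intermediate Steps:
M(x, q) = 2*x/(q + x) (M(x, q) = (2*x)/(q + x) = 2*x/(q + x))
O(A, p) = -3
√(O(198, -164) + M(-136, -182)) = √(-3 + 2*(-136)/(-182 - 136)) = √(-3 + 2*(-136)/(-318)) = √(-3 + 2*(-136)*(-1/318)) = √(-3 + 136/159) = √(-341/159) = I*√54219/159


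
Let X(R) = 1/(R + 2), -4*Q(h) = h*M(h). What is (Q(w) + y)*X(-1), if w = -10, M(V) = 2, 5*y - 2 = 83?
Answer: 22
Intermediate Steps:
y = 17 (y = ⅖ + (⅕)*83 = ⅖ + 83/5 = 17)
Q(h) = -h/2 (Q(h) = -h*2/4 = -h/2)
X(R) = 1/(2 + R)
(Q(w) + y)*X(-1) = (-½*(-10) + 17)/(2 - 1) = (5 + 17)/1 = 22*1 = 22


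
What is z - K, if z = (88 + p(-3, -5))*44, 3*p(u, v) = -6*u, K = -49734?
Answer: 53870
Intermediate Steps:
p(u, v) = -2*u (p(u, v) = (-6*u)/3 = -2*u)
z = 4136 (z = (88 - 2*(-3))*44 = (88 + 6)*44 = 94*44 = 4136)
z - K = 4136 - 1*(-49734) = 4136 + 49734 = 53870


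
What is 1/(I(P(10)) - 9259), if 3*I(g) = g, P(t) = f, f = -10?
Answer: -3/27787 ≈ -0.00010796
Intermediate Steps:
P(t) = -10
I(g) = g/3
1/(I(P(10)) - 9259) = 1/((1/3)*(-10) - 9259) = 1/(-10/3 - 9259) = 1/(-27787/3) = -3/27787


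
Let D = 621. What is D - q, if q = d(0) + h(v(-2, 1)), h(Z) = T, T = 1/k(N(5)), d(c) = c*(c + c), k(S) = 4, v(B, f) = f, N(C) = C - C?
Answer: 2483/4 ≈ 620.75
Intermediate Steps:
N(C) = 0
d(c) = 2*c² (d(c) = c*(2*c) = 2*c²)
T = ¼ (T = 1/4 = ¼ ≈ 0.25000)
h(Z) = ¼
q = ¼ (q = 2*0² + ¼ = 2*0 + ¼ = 0 + ¼ = ¼ ≈ 0.25000)
D - q = 621 - 1*¼ = 621 - ¼ = 2483/4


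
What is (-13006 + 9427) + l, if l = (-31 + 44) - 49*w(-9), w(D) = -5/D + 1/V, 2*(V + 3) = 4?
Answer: -31898/9 ≈ -3544.2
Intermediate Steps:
V = -1 (V = -3 + (1/2)*4 = -3 + 2 = -1)
w(D) = -1 - 5/D (w(D) = -5/D + 1/(-1) = -5/D + 1*(-1) = -5/D - 1 = -1 - 5/D)
l = 313/9 (l = (-31 + 44) - 49*(-5 - 1*(-9))/(-9) = 13 - (-49)*(-5 + 9)/9 = 13 - (-49)*4/9 = 13 - 49*(-4/9) = 13 + 196/9 = 313/9 ≈ 34.778)
(-13006 + 9427) + l = (-13006 + 9427) + 313/9 = -3579 + 313/9 = -31898/9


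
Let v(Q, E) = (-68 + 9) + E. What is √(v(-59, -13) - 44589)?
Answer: I*√44661 ≈ 211.33*I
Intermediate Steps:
v(Q, E) = -59 + E
√(v(-59, -13) - 44589) = √((-59 - 13) - 44589) = √(-72 - 44589) = √(-44661) = I*√44661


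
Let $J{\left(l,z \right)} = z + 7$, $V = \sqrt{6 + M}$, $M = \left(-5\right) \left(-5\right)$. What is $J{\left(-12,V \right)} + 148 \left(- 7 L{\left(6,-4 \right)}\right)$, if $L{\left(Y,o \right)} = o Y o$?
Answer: $-99449 + \sqrt{31} \approx -99443.0$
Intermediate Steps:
$M = 25$
$L{\left(Y,o \right)} = Y o^{2}$ ($L{\left(Y,o \right)} = Y o o = Y o^{2}$)
$V = \sqrt{31}$ ($V = \sqrt{6 + 25} = \sqrt{31} \approx 5.5678$)
$J{\left(l,z \right)} = 7 + z$
$J{\left(-12,V \right)} + 148 \left(- 7 L{\left(6,-4 \right)}\right) = \left(7 + \sqrt{31}\right) + 148 \left(- 7 \cdot 6 \left(-4\right)^{2}\right) = \left(7 + \sqrt{31}\right) + 148 \left(- 7 \cdot 6 \cdot 16\right) = \left(7 + \sqrt{31}\right) + 148 \left(\left(-7\right) 96\right) = \left(7 + \sqrt{31}\right) + 148 \left(-672\right) = \left(7 + \sqrt{31}\right) - 99456 = -99449 + \sqrt{31}$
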